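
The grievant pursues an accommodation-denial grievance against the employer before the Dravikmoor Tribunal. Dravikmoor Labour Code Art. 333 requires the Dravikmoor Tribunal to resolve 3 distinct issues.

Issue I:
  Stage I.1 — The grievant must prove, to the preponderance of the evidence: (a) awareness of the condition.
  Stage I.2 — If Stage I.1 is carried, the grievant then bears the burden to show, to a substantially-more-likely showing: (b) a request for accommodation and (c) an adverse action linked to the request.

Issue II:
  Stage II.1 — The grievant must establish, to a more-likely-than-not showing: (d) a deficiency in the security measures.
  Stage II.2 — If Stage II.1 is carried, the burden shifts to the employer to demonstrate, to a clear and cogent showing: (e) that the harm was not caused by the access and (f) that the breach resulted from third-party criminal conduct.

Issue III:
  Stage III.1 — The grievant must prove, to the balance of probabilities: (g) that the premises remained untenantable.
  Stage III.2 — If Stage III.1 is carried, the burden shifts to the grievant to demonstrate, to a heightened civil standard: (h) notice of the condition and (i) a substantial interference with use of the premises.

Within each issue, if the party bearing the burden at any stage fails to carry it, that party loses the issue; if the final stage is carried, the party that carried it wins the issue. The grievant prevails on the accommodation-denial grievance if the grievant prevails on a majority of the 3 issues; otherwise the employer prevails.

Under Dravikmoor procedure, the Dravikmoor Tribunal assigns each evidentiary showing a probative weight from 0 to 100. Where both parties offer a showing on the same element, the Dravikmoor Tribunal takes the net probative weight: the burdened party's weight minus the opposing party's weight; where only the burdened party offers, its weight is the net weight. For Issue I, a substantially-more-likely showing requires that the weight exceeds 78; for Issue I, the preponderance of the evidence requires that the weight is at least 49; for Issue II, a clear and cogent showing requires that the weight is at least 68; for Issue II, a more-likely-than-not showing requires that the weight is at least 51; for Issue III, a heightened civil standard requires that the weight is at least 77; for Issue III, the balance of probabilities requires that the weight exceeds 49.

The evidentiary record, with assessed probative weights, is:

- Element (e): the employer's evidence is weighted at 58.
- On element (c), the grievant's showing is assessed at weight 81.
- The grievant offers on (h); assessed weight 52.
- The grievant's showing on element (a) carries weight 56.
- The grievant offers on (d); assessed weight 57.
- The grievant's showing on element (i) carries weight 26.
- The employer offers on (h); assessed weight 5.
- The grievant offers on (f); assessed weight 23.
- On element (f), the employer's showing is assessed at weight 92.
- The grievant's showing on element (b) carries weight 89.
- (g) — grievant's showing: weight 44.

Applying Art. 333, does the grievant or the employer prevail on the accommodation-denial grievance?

— Issue I —
At Stage I.1 the grievant must meet the preponderance of the evidence (weight is at least 49): on (a) the weight is 56, ≥ 49, so (a) meets the standard.
  Stage I.1 is satisfied; the grievant continues to bear the burden.
At Stage I.2 the grievant must meet a substantially-more-likely showing (weight exceeds 78): on (b) the weight is 89, > 78, so (b) meets the standard; on (c) the weight is 81, which does exceed 78, so (c) meets the standard.
  The grievant carries the last stage.
With every stage satisfied, the grievant prevails on this issue.
— Issue II —
At Stage II.1 the grievant must meet a more-likely-than-not showing (weight is at least 51): on (d) the weight is 57, ≥ 51, so (d) meets the standard.
  All elements met. The burden passes to the employer.
At Stage II.2 the employer must meet a clear and cogent showing (weight is at least 68): on (e) the weight is 58, < 68, so (e) does not meet the standard; on (f) the weight is 92 less the opposing 23 gives net 69, ≥ 68, so (f) meets the standard.
  Not every element is met, so the employer fails to carry Stage II.2.
The analysis ends at Stage II.2; the grievant prevails on this issue.
— Issue III —
Stage III.1 (grievant, the balance of probabilities, weight exceeds 49): (g) 44 ≤ 49 — fails.
  Stage III.1 not carried; the grievant fails its burden.
The analysis ends at Stage III.1; the employer prevails on this issue.
Per-issue: Issue I → grievant; Issue II → grievant; Issue III → employer. The grievant must prevail on a majority of issues; overall, the grievant prevails.

grievant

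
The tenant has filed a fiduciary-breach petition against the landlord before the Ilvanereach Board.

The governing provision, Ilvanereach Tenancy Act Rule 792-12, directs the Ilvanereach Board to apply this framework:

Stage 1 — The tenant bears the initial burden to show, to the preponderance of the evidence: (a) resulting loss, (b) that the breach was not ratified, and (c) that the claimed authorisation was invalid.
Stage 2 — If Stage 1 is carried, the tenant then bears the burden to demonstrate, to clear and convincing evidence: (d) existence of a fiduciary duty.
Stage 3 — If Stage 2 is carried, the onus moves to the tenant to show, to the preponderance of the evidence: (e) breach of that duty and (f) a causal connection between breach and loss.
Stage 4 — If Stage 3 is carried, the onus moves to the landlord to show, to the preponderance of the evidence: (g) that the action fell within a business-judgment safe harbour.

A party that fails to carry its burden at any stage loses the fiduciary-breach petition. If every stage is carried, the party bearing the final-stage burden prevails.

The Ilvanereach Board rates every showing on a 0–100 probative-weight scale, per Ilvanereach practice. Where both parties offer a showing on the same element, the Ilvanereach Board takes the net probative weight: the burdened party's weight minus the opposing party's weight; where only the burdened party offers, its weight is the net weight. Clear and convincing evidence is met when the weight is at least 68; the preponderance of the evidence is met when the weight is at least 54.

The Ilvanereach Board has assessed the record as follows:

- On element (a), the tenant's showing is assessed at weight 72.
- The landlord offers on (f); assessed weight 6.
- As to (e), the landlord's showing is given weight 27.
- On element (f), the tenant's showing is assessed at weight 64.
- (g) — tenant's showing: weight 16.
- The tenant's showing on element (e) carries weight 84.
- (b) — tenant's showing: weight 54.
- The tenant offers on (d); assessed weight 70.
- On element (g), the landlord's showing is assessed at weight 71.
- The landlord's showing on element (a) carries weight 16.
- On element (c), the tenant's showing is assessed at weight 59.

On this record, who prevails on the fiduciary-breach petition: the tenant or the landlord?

landlord

Stage 1 — burden on tenant; standard: the preponderance of the evidence (weight is at least 54).
    (a): 72 − 16 = 56 ≥ 54 [met]
    (b): 54 ≥ 54 [met]
    (c): 59 ≥ 54 [met]
  All elements met. The tenant retains the burden for Stage 2.
Stage 2 — burden on tenant; standard: clear and convincing evidence (weight is at least 68).
    (d): 70 ≥ 68 [met]
  Stage 2 is satisfied; the tenant continues to bear the burden.
Stage 3 — burden on tenant; standard: the preponderance of the evidence (weight is at least 54).
    (e): 84 − 27 = 57 ≥ 54 [met]
    (f): 64 − 6 = 58 ≥ 54 [met]
  The tenant carries Stage 3; the landlord now bears the burden.
Stage 4 — burden on landlord; standard: the preponderance of the evidence (weight is at least 54).
    (g): 71 − 16 = 55 ≥ 54 [met]
  The landlord carries the last stage.
Every stage carried; the landlord prevails.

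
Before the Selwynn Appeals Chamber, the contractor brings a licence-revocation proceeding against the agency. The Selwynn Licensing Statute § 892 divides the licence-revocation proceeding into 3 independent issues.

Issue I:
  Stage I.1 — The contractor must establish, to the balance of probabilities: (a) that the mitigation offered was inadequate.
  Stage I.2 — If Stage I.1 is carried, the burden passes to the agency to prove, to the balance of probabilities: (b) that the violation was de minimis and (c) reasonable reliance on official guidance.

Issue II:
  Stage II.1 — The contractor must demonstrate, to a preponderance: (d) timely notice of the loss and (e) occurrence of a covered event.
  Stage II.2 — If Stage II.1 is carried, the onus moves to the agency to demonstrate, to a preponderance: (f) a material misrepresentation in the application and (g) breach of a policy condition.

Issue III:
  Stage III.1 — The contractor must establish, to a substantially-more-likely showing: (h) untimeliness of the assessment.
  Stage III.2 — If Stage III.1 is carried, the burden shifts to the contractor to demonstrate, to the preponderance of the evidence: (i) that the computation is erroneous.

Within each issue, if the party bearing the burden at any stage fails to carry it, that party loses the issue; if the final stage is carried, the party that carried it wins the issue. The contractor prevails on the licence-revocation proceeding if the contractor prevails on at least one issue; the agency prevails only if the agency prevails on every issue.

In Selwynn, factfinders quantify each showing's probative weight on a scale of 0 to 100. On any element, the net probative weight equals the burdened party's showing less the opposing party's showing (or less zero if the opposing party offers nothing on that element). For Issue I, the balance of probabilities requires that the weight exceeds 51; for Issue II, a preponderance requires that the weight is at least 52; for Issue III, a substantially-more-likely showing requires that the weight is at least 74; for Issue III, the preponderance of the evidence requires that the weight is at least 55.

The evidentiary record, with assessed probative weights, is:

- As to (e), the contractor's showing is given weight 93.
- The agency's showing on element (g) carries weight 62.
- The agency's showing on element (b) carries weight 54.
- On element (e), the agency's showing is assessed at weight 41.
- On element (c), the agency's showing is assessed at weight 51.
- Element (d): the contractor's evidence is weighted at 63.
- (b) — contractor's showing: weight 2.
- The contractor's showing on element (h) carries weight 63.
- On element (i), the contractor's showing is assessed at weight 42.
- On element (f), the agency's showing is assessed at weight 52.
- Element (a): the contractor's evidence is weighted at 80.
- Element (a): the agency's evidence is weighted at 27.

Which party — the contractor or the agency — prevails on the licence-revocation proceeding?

contractor

— Issue I —
At Stage I.1 the contractor must meet the balance of probabilities (weight exceeds 51): on (a) the weight is 80 less the opposing 27 gives net 53, which does exceed 51, so (a) meets the standard.
  All elements met. The burden passes to the agency.
At Stage I.2 the agency must meet the balance of probabilities (weight exceeds 51): on (b) the weight is 54 less the opposing 2 gives net 52, which does exceed 51, so (b) meets the standard; on (c) the weight is 51, which does not exceed 51, so (c) does not meet the standard.
  Stage I.2 not carried; the agency fails its burden.
The contractor prevails on this issue.
— Issue II —
Stage II.1 — burden on contractor; standard: a preponderance (weight is at least 52).
    (d): 63 ≥ 52 [met]
    (e): 93 − 41 = 52 ≥ 52 [met]
  The contractor carries Stage II.1; the agency now bears the burden.
Stage II.2 — burden on agency; standard: a preponderance (weight is at least 52).
    (f): 52 ≥ 52 [met]
    (g): 62 ≥ 52 [met]
  Stage II.2 carried; the final stage is satisfied.
With every stage satisfied, the agency prevails on this issue.
— Issue III —
Stage III.1 — burden on contractor; standard: a substantially-more-likely showing (weight is at least 74).
    (h): 63 < 74 [not met]
  Stage III.1 not carried; the contractor fails its burden.
So the agency prevails on this issue.
Per-issue: Issue I → contractor; Issue II → agency; Issue III → agency. The contractor must prevail on at least one issue; overall, the contractor prevails.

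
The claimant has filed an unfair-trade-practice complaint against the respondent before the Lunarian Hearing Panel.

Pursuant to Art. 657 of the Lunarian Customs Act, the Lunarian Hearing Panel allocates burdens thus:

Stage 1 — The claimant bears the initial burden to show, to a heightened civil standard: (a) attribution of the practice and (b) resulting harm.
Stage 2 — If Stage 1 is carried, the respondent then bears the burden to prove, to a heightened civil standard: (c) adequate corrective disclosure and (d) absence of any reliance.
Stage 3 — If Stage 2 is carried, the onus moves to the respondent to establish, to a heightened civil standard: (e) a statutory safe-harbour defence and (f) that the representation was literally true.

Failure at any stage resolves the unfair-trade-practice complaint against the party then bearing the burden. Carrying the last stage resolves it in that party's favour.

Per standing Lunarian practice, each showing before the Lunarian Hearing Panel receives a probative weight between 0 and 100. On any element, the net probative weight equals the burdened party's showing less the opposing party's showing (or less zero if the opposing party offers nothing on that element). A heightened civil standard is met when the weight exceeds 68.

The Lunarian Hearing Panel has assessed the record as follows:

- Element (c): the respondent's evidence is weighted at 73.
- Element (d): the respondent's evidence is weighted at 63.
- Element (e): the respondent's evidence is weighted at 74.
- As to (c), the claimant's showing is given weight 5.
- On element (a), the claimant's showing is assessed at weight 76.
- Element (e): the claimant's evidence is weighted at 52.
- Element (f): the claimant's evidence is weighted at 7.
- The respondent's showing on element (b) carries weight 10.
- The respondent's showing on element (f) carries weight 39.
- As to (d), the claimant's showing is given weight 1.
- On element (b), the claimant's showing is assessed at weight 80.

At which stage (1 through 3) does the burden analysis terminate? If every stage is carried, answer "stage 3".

Stage 1 — burden on claimant; standard: a heightened civil standard (weight exceeds 68).
    (a): 76 > 68 [met]
    (b): 80 − 10 = 70 > 68 [met]
  Stage 1 is satisfied; the onus moves to the respondent.
Stage 2 — burden on respondent; standard: a heightened civil standard (weight exceeds 68).
    (c): 73 − 5 = 68 ≤ 68 [not met]
    (d): 63 − 1 = 62 ≤ 68 [not met]
  The respondent does not carry Stage 2.
The analysis ends at Stage 2; the claimant prevails.

stage 2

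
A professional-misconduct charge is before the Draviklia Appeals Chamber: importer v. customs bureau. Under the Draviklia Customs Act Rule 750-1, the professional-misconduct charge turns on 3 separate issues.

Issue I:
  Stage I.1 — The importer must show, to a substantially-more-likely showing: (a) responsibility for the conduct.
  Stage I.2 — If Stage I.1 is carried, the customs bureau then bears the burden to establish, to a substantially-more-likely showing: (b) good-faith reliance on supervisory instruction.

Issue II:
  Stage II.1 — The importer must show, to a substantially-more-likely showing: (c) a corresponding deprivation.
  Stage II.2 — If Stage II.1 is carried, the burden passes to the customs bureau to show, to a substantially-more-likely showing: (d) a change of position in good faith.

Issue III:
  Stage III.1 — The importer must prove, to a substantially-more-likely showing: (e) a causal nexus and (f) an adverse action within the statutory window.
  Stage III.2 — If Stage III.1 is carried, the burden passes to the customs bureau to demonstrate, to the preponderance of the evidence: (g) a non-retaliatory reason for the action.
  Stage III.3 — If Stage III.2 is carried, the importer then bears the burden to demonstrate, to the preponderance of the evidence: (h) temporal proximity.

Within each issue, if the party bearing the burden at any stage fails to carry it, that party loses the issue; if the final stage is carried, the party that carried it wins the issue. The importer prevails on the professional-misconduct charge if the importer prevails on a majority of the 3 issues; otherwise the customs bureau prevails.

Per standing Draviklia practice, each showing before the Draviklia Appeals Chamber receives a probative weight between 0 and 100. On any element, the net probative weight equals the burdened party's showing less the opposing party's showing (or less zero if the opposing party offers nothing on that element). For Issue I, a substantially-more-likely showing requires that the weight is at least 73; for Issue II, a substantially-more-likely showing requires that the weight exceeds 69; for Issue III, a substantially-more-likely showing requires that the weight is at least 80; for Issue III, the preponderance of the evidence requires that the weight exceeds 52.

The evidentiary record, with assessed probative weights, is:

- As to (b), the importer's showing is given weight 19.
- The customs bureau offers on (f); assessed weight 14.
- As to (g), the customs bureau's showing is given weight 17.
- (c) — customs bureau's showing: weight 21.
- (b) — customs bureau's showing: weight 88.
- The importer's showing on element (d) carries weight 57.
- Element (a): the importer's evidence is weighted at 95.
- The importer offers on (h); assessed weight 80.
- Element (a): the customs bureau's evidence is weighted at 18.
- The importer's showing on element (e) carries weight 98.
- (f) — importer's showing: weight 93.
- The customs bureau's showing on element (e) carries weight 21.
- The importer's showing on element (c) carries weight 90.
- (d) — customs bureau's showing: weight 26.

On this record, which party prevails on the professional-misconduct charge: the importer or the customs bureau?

— Issue I —
At Stage I.1 the importer must meet a substantially-more-likely showing (weight is at least 73): on (a) the weight is 95 less the opposing 18 gives net 77, which does reach 73, so (a) meets the standard.
  The importer carries Stage I.1; the customs bureau now bears the burden.
At Stage I.2 the customs bureau must meet a substantially-more-likely showing (weight is at least 73): on (b) the weight is 88 less the opposing 19 gives net 69, which does not reach 73, so (b) does not meet the standard.
  The customs bureau does not carry Stage I.2.
The analysis ends at Stage I.2; the importer prevails on this issue.
— Issue II —
Stage II.1 (importer, a substantially-more-likely showing, weight exceeds 69): (c) net 90−21=69 ≤ 69 — fails.
  Not every element is met, so the importer fails to carry Stage II.1.
The customs bureau prevails on this issue.
— Issue III —
Stage III.1 — burden on importer; standard: a substantially-more-likely showing (weight is at least 80).
    (e): 98 − 21 = 77 < 80 [not met]
    (f): 93 − 14 = 79 < 80 [not met]
  The importer does not carry Stage III.1.
The analysis ends at Stage III.1; the customs bureau prevails on this issue.
Per-issue: Issue I → importer; Issue II → customs bureau; Issue III → customs bureau. The importer must prevail on a majority of issues; overall, the customs bureau prevails.

customs bureau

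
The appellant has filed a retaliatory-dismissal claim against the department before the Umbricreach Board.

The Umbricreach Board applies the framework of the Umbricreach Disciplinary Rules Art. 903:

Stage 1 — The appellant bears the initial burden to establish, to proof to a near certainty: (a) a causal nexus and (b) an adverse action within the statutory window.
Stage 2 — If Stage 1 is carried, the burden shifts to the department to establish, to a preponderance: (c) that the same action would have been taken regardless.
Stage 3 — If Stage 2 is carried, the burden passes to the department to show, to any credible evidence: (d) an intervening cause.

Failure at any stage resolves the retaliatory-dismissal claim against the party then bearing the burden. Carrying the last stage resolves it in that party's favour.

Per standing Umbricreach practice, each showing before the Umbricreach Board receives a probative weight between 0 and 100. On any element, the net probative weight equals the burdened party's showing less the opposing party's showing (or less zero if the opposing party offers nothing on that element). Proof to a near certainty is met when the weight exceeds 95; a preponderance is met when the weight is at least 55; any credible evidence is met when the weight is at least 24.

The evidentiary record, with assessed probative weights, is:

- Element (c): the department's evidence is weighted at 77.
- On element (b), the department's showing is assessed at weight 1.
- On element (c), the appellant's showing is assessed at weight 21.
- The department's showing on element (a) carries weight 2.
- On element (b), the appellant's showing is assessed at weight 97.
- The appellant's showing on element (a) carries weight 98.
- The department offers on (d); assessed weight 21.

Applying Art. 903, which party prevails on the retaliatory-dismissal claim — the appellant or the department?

Stage 1 (appellant, proof to a near certainty, weight exceeds 95): (a) net 98−2=96 > 95 — meets; (b) net 97−1=96 > 95 — meets.
  All elements met. The burden passes to the department.
Stage 2 (department, a preponderance, weight is at least 55): (c) net 77−21=56 ≥ 55 — meets.
  All elements met. The department retains the burden for Stage 3.
Stage 3 (department, any credible evidence, weight is at least 24): (d) 21 < 24 — fails.
  The department does not carry Stage 3.
So the appellant prevails.

appellant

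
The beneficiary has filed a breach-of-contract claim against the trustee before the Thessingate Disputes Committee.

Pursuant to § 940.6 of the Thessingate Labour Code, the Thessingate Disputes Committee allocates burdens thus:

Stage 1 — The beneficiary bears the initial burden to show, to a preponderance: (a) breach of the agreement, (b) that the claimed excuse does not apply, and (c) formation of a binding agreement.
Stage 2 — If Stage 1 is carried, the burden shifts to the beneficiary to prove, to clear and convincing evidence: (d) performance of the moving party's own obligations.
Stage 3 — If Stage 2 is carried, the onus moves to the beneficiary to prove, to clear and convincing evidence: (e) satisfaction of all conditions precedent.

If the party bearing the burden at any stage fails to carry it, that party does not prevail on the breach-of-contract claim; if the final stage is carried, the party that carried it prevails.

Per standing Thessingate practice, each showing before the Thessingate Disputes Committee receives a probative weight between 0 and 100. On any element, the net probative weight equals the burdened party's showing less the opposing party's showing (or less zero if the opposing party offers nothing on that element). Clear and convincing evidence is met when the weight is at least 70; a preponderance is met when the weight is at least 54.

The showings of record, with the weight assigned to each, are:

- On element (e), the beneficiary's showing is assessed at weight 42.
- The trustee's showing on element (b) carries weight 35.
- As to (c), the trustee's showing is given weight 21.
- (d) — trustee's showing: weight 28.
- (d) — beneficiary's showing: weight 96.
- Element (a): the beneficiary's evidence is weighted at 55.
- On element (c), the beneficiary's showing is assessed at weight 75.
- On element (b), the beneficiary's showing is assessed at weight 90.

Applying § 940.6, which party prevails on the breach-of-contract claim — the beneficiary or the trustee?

Stage 1 — burden on beneficiary; standard: a preponderance (weight is at least 54).
    (a): 55 ≥ 54 [met]
    (b): 90 − 35 = 55 ≥ 54 [met]
    (c): 75 − 21 = 54 ≥ 54 [met]
  Stage 1 is satisfied; the beneficiary continues to bear the burden.
Stage 2 — burden on beneficiary; standard: clear and convincing evidence (weight is at least 70).
    (d): 96 − 28 = 68 < 70 [not met]
  Not every element is met, so the beneficiary fails to carry Stage 2.
The trustee prevails.

trustee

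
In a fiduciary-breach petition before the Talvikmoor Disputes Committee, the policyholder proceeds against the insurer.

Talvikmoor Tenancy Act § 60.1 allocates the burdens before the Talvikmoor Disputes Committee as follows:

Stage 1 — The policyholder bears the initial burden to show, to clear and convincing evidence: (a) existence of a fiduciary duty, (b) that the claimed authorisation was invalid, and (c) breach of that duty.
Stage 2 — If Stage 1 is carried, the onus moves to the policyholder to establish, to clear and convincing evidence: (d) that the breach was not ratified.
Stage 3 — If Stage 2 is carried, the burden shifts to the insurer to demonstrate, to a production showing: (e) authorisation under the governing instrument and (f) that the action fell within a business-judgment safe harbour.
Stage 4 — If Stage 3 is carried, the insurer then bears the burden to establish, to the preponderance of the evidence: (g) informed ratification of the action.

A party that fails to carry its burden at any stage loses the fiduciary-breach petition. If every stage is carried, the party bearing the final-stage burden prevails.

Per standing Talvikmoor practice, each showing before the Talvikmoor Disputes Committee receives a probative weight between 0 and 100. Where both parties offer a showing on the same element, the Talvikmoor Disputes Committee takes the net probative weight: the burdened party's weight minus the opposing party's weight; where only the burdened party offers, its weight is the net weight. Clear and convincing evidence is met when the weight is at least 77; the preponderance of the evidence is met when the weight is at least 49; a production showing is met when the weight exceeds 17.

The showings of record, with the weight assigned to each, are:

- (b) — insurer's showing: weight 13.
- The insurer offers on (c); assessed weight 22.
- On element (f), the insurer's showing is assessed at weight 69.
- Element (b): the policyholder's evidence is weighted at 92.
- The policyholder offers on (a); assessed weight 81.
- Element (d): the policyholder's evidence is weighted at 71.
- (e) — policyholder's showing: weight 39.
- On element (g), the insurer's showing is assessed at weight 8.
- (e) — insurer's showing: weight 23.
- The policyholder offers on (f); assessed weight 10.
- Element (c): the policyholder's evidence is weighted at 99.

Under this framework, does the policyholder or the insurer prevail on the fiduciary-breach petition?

insurer

Stage 1 — burden on policyholder; standard: clear and convincing evidence (weight is at least 77).
    (a): 81 ≥ 77 [met]
    (b): 92 − 13 = 79 ≥ 77 [met]
    (c): 99 − 22 = 77 ≥ 77 [met]
  Stage 1 is satisfied; the policyholder continues to bear the burden.
Stage 2 — burden on policyholder; standard: clear and convincing evidence (weight is at least 77).
    (d): 71 < 77 [not met]
  Stage 2 not carried; the policyholder fails its burden.
The analysis ends at Stage 2; the insurer prevails.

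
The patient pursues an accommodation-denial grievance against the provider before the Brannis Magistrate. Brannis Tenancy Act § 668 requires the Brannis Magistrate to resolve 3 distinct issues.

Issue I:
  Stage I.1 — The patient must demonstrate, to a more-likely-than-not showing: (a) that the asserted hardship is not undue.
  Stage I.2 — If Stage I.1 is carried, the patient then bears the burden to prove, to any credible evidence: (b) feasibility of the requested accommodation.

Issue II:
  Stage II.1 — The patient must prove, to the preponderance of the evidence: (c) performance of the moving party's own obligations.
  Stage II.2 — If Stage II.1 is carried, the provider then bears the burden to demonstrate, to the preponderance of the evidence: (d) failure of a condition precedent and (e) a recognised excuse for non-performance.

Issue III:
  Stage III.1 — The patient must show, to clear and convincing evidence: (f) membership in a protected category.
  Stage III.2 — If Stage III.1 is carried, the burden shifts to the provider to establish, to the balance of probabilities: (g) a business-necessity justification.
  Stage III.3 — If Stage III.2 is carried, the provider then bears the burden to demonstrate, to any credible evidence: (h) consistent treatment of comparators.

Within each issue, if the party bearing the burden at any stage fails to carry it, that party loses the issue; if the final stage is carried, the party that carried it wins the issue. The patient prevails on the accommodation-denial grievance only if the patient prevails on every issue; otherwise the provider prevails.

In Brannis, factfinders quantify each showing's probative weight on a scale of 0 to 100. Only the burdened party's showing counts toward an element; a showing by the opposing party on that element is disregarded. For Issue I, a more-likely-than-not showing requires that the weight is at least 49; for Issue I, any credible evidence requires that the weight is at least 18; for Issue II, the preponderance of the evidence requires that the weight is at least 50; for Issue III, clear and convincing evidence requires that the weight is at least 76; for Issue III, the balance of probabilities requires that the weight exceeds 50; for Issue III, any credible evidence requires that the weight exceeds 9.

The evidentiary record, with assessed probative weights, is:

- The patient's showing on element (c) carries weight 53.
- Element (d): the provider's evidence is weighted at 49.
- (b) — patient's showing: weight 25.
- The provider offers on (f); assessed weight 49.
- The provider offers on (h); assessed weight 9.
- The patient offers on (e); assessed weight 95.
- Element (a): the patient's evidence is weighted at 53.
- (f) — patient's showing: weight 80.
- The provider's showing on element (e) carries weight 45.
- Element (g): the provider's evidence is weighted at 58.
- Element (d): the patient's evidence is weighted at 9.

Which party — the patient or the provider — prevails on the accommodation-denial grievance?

patient

— Issue I —
Stage I.1 (patient, a more-likely-than-not showing, weight is at least 49): (a) 53 ≥ 49 — meets.
  Stage I.1 is satisfied; the patient continues to bear the burden.
Stage I.2 (patient, any credible evidence, weight is at least 18): (b) 25 ≥ 18 — meets.
  The patient carries the last stage.
With every stage satisfied, the patient prevails on this issue.
— Issue II —
Stage II.1 (patient, the preponderance of the evidence, weight is at least 50): (c) 53 ≥ 50 — meets.
  All elements met. The burden passes to the provider.
Stage II.2 (provider, the preponderance of the evidence, weight is at least 50): (d) 49 (patient's 9 disregarded) < 50 — fails; (e) 45 (patient's 95 disregarded) < 50 — fails.
  The provider does not carry Stage II.2.
The patient prevails on this issue.
— Issue III —
Stage III.1 — burden on patient; standard: clear and convincing evidence (weight is at least 76).
    (f): 80 (provider's 49 disregarded) ≥ 76 [met]
  Stage III.1 is satisfied; the onus moves to the provider.
Stage III.2 — burden on provider; standard: the balance of probabilities (weight exceeds 50).
    (g): 58 > 50 [met]
  Stage III.2 carried; the burden remains with the provider.
Stage III.3 — burden on provider; standard: any credible evidence (weight exceeds 9).
    (h): 9 ≤ 9 [not met]
  The provider does not carry Stage III.3.
The patient prevails on this issue.
Per-issue: Issue I → patient; Issue II → patient; Issue III → patient. The patient must prevail on every issue; overall, the patient prevails.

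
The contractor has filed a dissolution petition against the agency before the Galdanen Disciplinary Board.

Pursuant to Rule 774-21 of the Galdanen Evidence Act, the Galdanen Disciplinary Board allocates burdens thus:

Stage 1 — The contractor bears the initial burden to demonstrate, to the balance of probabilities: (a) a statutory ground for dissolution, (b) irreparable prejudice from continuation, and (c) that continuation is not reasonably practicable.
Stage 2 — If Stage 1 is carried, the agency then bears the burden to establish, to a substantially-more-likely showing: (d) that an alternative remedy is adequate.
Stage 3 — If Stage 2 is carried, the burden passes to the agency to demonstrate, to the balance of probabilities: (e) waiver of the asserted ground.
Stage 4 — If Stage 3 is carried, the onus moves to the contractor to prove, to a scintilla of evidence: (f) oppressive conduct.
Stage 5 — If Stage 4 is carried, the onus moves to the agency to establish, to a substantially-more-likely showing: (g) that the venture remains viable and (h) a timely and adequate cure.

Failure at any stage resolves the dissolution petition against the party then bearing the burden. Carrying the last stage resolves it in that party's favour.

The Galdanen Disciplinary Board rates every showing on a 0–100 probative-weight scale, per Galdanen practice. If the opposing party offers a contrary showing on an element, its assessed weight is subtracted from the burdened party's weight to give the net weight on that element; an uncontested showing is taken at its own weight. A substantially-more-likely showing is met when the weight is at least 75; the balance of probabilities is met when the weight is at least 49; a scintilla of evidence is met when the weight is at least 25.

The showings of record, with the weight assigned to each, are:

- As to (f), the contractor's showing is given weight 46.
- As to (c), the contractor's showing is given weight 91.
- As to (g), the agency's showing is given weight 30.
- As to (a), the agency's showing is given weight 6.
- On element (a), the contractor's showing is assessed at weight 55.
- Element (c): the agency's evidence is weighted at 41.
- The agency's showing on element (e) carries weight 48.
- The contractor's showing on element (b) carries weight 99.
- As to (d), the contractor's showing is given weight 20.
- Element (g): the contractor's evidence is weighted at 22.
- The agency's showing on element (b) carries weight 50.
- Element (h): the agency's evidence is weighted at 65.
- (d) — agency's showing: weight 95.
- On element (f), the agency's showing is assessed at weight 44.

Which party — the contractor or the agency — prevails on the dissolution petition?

At Stage 1 the contractor must meet the balance of probabilities (weight is at least 49): on (a) the weight is 55 less the opposing 6 gives net 49, ≥ 49, so (a) meets the standard; on (b) the weight is 99 less the opposing 50 gives net 49, ≥ 49, so (b) meets the standard; on (c) the weight is 91 less the opposing 41 gives net 50, which does reach 49, so (c) meets the standard.
  Stage 1 carried; the burden shifts to the agency.
At Stage 2 the agency must meet a substantially-more-likely showing (weight is at least 75): on (d) the weight is 95 less the opposing 20 gives net 75, ≥ 75, so (d) meets the standard.
  All elements met. The agency retains the burden for Stage 3.
At Stage 3 the agency must meet the balance of probabilities (weight is at least 49): on (e) the weight is 48, < 49, so (e) does not meet the standard.
  The agency does not carry Stage 3.
So the contractor prevails.

contractor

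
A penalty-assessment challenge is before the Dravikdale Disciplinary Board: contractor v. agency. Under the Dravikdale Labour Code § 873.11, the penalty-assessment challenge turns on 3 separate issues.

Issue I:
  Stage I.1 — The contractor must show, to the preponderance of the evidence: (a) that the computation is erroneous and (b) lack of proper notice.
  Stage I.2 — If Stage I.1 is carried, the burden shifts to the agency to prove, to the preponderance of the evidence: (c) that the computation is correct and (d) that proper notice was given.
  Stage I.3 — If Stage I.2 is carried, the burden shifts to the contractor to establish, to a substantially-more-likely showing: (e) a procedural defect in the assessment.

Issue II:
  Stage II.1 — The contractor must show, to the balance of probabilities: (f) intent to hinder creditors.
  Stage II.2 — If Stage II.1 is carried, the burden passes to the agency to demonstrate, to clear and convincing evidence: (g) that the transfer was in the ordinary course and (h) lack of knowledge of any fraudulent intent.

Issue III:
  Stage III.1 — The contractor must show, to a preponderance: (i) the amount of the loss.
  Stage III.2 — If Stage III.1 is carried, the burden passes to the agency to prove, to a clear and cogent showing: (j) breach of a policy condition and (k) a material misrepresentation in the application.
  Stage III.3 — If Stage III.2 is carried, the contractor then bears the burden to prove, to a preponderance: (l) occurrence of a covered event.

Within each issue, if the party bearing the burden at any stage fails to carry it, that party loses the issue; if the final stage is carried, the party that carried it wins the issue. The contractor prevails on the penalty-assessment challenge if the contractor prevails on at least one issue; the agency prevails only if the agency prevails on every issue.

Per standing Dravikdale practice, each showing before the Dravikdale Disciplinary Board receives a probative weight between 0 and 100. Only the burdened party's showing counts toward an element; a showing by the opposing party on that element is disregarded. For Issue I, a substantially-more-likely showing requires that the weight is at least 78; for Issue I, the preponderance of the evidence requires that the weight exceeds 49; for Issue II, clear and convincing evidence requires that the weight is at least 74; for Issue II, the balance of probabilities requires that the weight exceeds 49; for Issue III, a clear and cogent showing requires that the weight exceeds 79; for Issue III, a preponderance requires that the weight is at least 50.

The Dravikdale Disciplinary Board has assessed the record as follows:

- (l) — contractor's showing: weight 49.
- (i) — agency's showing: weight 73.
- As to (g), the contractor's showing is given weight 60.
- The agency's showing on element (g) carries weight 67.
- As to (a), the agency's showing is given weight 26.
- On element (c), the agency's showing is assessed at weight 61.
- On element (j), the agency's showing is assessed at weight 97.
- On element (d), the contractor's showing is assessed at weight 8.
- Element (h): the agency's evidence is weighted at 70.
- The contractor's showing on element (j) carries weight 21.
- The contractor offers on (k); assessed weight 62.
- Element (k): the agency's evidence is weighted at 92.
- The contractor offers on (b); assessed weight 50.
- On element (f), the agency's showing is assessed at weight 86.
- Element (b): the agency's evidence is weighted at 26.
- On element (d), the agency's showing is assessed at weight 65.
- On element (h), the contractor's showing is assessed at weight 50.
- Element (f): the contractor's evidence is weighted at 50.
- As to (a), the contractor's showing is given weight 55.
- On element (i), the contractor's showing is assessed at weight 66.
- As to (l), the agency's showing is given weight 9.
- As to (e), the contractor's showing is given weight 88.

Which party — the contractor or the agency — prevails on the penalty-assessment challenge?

— Issue I —
Stage I.1 (contractor, the preponderance of the evidence, weight exceeds 49): (a) 55 (agency's 26 disregarded) > 49 — meets; (b) 50 (agency's 26 disregarded) > 49 — meets.
  Stage I.1 carried; the burden shifts to the agency.
Stage I.2 (agency, the preponderance of the evidence, weight exceeds 49): (c) 61 > 49 — meets; (d) 65 (contractor's 8 disregarded) > 49 — meets.
  Stage I.2 carried; the burden shifts to the contractor.
Stage I.3 (contractor, a substantially-more-likely showing, weight is at least 78): (e) 88 ≥ 78 — meets.
  Stage I.3 carried; the final stage is satisfied.
With every stage satisfied, the contractor prevails on this issue.
— Issue II —
Stage II.1 (contractor, the balance of probabilities, weight exceeds 49): (f) 50 (agency's 86 disregarded) > 49 — meets.
  Stage II.1 carried; the burden shifts to the agency.
Stage II.2 (agency, clear and convincing evidence, weight is at least 74): (g) 67 (contractor's 60 disregarded) < 74 — fails; (h) 70 (contractor's 50 disregarded) < 74 — fails.
  The agency does not carry Stage II.2.
The analysis ends at Stage II.2; the contractor prevails on this issue.
— Issue III —
Stage III.1 — burden on contractor; standard: a preponderance (weight is at least 50).
    (i): 66 (agency's 73 disregarded) ≥ 50 [met]
  All elements met. The burden passes to the agency.
Stage III.2 — burden on agency; standard: a clear and cogent showing (weight exceeds 79).
    (j): 97 (contractor's 21 disregarded) > 79 [met]
    (k): 92 (contractor's 62 disregarded) > 79 [met]
  Stage III.2 is satisfied; the onus moves to the contractor.
Stage III.3 — burden on contractor; standard: a preponderance (weight is at least 50).
    (l): 49 (agency's 9 disregarded) < 50 [not met]
  The contractor does not carry Stage III.3.
The analysis ends at Stage III.3; the agency prevails on this issue.
Per-issue: Issue I → contractor; Issue II → contractor; Issue III → agency. The contractor must prevail on at least one issue; overall, the contractor prevails.

contractor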